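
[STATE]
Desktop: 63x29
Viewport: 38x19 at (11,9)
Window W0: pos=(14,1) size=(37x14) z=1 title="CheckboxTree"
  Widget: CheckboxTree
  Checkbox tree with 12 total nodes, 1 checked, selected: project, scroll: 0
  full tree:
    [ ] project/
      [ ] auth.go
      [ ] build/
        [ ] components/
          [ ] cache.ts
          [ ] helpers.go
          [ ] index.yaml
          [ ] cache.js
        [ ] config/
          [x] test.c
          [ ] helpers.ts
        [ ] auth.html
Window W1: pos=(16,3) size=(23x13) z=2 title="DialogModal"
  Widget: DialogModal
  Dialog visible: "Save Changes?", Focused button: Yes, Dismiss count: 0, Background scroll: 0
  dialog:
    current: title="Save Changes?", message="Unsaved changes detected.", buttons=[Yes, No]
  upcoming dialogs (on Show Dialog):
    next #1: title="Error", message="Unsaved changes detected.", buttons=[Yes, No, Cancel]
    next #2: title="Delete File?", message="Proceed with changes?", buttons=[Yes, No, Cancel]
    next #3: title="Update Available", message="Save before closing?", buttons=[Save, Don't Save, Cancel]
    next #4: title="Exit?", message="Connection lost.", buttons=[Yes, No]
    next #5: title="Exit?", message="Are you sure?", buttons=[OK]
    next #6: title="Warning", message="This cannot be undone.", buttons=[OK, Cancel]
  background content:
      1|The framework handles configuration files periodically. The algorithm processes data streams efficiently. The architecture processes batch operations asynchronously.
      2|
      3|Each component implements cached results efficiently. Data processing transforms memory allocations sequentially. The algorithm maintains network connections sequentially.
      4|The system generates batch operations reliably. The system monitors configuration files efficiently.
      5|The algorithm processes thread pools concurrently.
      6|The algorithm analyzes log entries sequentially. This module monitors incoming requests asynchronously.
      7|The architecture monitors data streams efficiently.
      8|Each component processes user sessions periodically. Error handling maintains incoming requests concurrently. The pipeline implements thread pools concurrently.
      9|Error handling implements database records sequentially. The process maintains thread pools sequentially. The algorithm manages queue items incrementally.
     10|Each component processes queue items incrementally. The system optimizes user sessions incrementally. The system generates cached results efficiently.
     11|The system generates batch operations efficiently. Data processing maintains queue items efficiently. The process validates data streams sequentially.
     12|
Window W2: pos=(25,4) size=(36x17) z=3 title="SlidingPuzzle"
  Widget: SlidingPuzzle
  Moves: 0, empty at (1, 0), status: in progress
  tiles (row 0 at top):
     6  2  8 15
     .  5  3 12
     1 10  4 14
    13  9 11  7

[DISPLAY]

   ┃ ┃Th│ Save┃├────┼────┼────┼────┤  
   ┃ ┃Th│Unsav┃│    │  5 │  3 │ 12 │  
   ┃ ┃Th│   [Y┃├────┼────┼────┼────┤  
   ┃ ┃Th└─────┃│  1 │ 10 │  4 │ 14 │  
   ┃ ┃Each com┃├────┼────┼────┼────┤  
   ┗━┃Error ha┃│ 13 │  9 │ 11 │  7 │  
     ┗━━━━━━━━┃└────┴────┴────┴────┘  
              ┃Moves: 0               
              ┃                       
              ┃                       
              ┃                       
              ┗━━━━━━━━━━━━━━━━━━━━━━━
                                      
                                      
                                      
                                      
                                      
                                      
                                      


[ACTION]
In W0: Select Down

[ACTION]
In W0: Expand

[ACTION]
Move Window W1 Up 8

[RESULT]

   ┃ ┃Th└─────┃├────┼────┼────┼────┤  
   ┃ ┃Each com┃│    │  5 │  3 │ 12 │  
   ┃ ┃Error ha┃├────┼────┼────┼────┤  
   ┃ ┗━━━━━━━━┃│  1 │ 10 │  4 │ 14 │  
   ┃       [x]┃├────┼────┼────┼────┤  
   ┗━━━━━━━━━━┃│ 13 │  9 │ 11 │  7 │  
              ┃└────┴────┴────┴────┘  
              ┃Moves: 0               
              ┃                       
              ┃                       
              ┃                       
              ┗━━━━━━━━━━━━━━━━━━━━━━━
                                      
                                      
                                      
                                      
                                      
                                      
                                      


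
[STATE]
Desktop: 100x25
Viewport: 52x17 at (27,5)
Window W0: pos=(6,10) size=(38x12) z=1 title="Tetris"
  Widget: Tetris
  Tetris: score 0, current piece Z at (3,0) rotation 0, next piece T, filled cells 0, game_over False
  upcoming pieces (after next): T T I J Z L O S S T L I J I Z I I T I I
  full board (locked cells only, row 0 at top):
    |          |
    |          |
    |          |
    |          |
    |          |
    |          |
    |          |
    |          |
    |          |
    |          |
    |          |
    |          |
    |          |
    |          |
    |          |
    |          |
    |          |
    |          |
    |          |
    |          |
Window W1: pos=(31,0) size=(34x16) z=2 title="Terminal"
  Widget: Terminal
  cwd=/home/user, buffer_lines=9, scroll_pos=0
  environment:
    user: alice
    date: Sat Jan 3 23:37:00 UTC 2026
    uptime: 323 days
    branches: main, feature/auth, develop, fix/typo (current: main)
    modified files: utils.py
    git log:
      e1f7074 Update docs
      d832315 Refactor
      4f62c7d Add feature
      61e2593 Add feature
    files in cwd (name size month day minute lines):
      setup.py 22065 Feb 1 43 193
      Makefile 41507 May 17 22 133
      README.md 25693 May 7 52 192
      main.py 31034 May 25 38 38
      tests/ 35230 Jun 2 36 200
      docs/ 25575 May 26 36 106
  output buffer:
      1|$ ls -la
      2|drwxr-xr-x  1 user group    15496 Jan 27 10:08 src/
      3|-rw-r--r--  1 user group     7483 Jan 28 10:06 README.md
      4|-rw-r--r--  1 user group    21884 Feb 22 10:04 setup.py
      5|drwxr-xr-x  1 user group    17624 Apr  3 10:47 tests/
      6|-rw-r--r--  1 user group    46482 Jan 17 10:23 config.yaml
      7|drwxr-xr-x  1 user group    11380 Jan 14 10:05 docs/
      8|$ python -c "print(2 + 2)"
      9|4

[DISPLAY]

    ┃-rw-r--r--  1 user group     748┃              
    ┃-rw-r--r--  1 user group    2188┃              
    ┃drwxr-xr-x  1 user group    1762┃              
    ┃-rw-r--r--  1 user group    4648┃              
    ┃drwxr-xr-x  1 user group    1138┃              
━━━━┃$ python -c "print(2 + 2)"      ┃              
    ┃4                               ┃              
────┃$ █                             ┃              
    ┃                                ┃              
    ┃                                ┃              
    ┗━━━━━━━━━━━━━━━━━━━━━━━━━━━━━━━━┛              
                ┃                                   
                ┃                                   
                ┃                                   
                ┃                                   
                ┃                                   
━━━━━━━━━━━━━━━━┛                                   


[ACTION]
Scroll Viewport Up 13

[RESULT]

    ┏━━━━━━━━━━━━━━━━━━━━━━━━━━━━━━━━┓              
    ┃ Terminal                       ┃              
    ┠────────────────────────────────┨              
    ┃$ ls -la                        ┃              
    ┃drwxr-xr-x  1 user group    1549┃              
    ┃-rw-r--r--  1 user group     748┃              
    ┃-rw-r--r--  1 user group    2188┃              
    ┃drwxr-xr-x  1 user group    1762┃              
    ┃-rw-r--r--  1 user group    4648┃              
    ┃drwxr-xr-x  1 user group    1138┃              
━━━━┃$ python -c "print(2 + 2)"      ┃              
    ┃4                               ┃              
────┃$ █                             ┃              
    ┃                                ┃              
    ┃                                ┃              
    ┗━━━━━━━━━━━━━━━━━━━━━━━━━━━━━━━━┛              
                ┃                                   


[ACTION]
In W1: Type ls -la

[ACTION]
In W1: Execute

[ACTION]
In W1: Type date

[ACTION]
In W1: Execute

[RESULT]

    ┏━━━━━━━━━━━━━━━━━━━━━━━━━━━━━━━━┓              
    ┃ Terminal                       ┃              
    ┠────────────────────────────────┨              
    ┃$ python -c "print(2 + 2)"      ┃              
    ┃4                               ┃              
    ┃$ ls -la                        ┃              
    ┃-rw-r--r--  1 alice group    220┃              
    ┃-rw-r--r--  1 alice group    415┃              
    ┃-rw-r--r--  1 alice group    256┃              
    ┃-rw-r--r--  1 alice group    310┃              
━━━━┃drwxr-xr-x  1 alice group    352┃              
    ┃drwxr-xr-x  1 alice group    255┃              
────┃$ date                          ┃              
    ┃Sat Jan 3 23:37:00 UTC 2026     ┃              
    ┃$ █                             ┃              
    ┗━━━━━━━━━━━━━━━━━━━━━━━━━━━━━━━━┛              
                ┃                                   


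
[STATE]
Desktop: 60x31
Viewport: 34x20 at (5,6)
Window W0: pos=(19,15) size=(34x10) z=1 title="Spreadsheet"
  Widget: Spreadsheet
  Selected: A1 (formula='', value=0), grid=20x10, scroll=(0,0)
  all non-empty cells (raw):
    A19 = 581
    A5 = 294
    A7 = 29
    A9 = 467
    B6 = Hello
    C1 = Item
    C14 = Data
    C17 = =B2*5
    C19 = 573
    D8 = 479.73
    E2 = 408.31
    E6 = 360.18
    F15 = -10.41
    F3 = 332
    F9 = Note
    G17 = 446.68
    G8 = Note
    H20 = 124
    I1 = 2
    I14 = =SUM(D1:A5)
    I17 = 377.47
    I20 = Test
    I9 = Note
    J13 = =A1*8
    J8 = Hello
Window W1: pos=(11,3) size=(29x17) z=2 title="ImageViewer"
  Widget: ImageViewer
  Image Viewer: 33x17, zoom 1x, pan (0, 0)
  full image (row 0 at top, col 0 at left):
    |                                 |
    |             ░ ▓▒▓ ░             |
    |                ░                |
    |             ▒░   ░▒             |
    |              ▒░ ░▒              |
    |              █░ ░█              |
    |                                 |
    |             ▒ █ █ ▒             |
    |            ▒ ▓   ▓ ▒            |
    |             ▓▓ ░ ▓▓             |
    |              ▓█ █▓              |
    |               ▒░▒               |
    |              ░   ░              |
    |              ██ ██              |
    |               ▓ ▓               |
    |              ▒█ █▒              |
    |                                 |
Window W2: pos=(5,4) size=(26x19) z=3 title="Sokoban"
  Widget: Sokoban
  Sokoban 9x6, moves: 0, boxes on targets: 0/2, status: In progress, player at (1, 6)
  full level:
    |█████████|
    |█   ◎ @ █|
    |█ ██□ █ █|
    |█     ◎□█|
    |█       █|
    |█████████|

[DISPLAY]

┠────────────────────────┨        
┃█████████               ┃░       
┃█   ◎ @ █               ┃        
┃█ ██□ █ █               ┃▒       
┃█     ◎□█               ┃        
┃█       █               ┃        
┃█████████               ┃        
┃Moves: 0  0/2           ┃▒       
┃                        ┃ ▒      
┃                        ┃▓       
┃                        ┃        
┃                        ┃        
┃                        ┃        
┃                        ┃━━━━━━━━
┃                        ┃--------
┃                        ┃]       
┗━━━━━━━━━━━━━━━━━━━━━━━━┛0       
              ┃  3        0       
              ┗━━━━━━━━━━━━━━━━━━━
                                  


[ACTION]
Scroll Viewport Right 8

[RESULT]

─────────────────┨        ┃       
██               ┃░       ┃       
 █               ┃        ┃       
 █               ┃▒       ┃       
□█               ┃        ┃       
 █               ┃        ┃       
██               ┃        ┃       
0  0/2           ┃▒       ┃       
                 ┃ ▒      ┃       
                 ┃▓       ┃━━━━━━━
                 ┃        ┃       
                 ┃        ┃───────
                 ┃        ┃       
                 ┃━━━━━━━━┛   C   
                 ┃----------------
                 ┃]       0Item   
━━━━━━━━━━━━━━━━━┛0       0       
      ┃  3        0       0       
      ┗━━━━━━━━━━━━━━━━━━━━━━━━━━━
                                  


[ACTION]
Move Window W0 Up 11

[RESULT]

─────────────────┨        ┃───────
██               ┃░       ┃       
 █               ┃        ┃   C   
 █               ┃▒       ┃-------
□█               ┃        ┃Item   
 █               ┃        ┃       
██               ┃        ┃       
0  0/2           ┃▒       ┃━━━━━━━
                 ┃ ▒      ┃       
                 ┃▓       ┃       
                 ┃        ┃       
                 ┃        ┃       
                 ┃        ┃       
                 ┃━━━━━━━━┛       
                 ┃                
                 ┃                
━━━━━━━━━━━━━━━━━┛                
                                  
                                  
                                  


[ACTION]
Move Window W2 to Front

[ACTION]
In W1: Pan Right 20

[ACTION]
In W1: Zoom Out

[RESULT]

─────────────────┨        ┃───────
██               ┃        ┃       
 █               ┃        ┃   C   
 █               ┃        ┃-------
□█               ┃        ┃Item   
 █               ┃        ┃       
██               ┃        ┃       
0  0/2           ┃        ┃━━━━━━━
                 ┃        ┃       
                 ┃        ┃       
                 ┃        ┃       
                 ┃        ┃       
                 ┃        ┃       
                 ┃━━━━━━━━┛       
                 ┃                
                 ┃                
━━━━━━━━━━━━━━━━━┛                
                                  
                                  
                                  


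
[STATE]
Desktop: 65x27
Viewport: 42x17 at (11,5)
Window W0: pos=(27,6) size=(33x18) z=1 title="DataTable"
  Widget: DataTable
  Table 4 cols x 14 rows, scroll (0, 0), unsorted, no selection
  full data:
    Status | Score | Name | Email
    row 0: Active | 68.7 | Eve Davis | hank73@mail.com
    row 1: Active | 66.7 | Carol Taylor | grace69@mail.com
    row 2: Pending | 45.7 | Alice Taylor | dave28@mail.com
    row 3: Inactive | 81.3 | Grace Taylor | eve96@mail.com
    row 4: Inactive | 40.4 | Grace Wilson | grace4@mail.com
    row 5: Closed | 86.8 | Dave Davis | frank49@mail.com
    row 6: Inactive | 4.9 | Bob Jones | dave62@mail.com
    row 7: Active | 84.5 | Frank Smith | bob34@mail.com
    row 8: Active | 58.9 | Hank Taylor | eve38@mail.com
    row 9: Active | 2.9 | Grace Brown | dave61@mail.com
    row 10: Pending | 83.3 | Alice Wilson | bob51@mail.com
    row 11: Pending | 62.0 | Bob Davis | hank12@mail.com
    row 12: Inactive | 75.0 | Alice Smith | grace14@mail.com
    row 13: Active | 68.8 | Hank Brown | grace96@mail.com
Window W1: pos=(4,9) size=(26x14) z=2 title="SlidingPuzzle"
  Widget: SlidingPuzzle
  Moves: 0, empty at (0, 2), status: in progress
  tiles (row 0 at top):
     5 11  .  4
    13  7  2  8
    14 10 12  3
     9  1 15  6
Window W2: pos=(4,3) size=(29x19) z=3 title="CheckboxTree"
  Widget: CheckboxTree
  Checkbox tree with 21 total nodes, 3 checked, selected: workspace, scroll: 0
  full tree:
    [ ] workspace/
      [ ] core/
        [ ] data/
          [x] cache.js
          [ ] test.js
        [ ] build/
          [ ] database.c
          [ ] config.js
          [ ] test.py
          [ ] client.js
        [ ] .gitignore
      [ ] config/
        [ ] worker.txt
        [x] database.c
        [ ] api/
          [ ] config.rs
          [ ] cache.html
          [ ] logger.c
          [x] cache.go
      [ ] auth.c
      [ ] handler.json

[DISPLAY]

─────────────────────┨                    
orkspace/            ┃━━━━━━━━━━━━━━━━━━━━
 core/               ┃Table               
-] data/             ┃────────────────────
 [x] cache.js        ┃s  │Score│Name      
 [ ] test.js         ┃───┼─────┼──────────
 ] build/            ┃e  │68.7 │Eve Davis 
 [ ] database.c      ┃e  │66.7 │Carol Tayl
 [ ] config.js       ┃ng │45.7 │Alice Tayl
 [ ] test.py         ┃ive│81.3 │Grace Tayl
 [ ] client.js       ┃ive│40.4 │Grace Wils
 ] .gitignore        ┃d  │86.8 │Dave Davis
 config/             ┃ive│4.9  │Bob Jones 
 ] worker.txt        ┃e  │84.5 │Frank Smit
x] database.c        ┃e  │58.9 │Hank Taylo
-] api/              ┃e  │2.9  │Grace Brow
━━━━━━━━━━━━━━━━━━━━━┛ng │83.3 │Alice Wils


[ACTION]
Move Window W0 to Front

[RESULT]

─────────────────────┨                    
orkspace/       ┏━━━━━━━━━━━━━━━━━━━━━━━━━
 core/          ┃ DataTable               
-] data/        ┠─────────────────────────
 [x] cache.js   ┃Status  │Score│Name      
 [ ] test.js    ┃────────┼─────┼──────────
 ] build/       ┃Active  │68.7 │Eve Davis 
 [ ] database.c ┃Active  │66.7 │Carol Tayl
 [ ] config.js  ┃Pending │45.7 │Alice Tayl
 [ ] test.py    ┃Inactive│81.3 │Grace Tayl
 [ ] client.js  ┃Inactive│40.4 │Grace Wils
 ] .gitignore   ┃Closed  │86.8 │Dave Davis
 config/        ┃Inactive│4.9  │Bob Jones 
 ] worker.txt   ┃Active  │84.5 │Frank Smit
x] database.c   ┃Active  │58.9 │Hank Taylo
-] api/         ┃Active  │2.9  │Grace Brow
━━━━━━━━━━━━━━━━┃Pending │83.3 │Alice Wils


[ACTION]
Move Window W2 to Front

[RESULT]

─────────────────────┨                    
orkspace/            ┃━━━━━━━━━━━━━━━━━━━━
 core/               ┃Table               
-] data/             ┃────────────────────
 [x] cache.js        ┃s  │Score│Name      
 [ ] test.js         ┃───┼─────┼──────────
 ] build/            ┃e  │68.7 │Eve Davis 
 [ ] database.c      ┃e  │66.7 │Carol Tayl
 [ ] config.js       ┃ng │45.7 │Alice Tayl
 [ ] test.py         ┃ive│81.3 │Grace Tayl
 [ ] client.js       ┃ive│40.4 │Grace Wils
 ] .gitignore        ┃d  │86.8 │Dave Davis
 config/             ┃ive│4.9  │Bob Jones 
 ] worker.txt        ┃e  │84.5 │Frank Smit
x] database.c        ┃e  │58.9 │Hank Taylo
-] api/              ┃e  │2.9  │Grace Brow
━━━━━━━━━━━━━━━━━━━━━┛ng │83.3 │Alice Wils


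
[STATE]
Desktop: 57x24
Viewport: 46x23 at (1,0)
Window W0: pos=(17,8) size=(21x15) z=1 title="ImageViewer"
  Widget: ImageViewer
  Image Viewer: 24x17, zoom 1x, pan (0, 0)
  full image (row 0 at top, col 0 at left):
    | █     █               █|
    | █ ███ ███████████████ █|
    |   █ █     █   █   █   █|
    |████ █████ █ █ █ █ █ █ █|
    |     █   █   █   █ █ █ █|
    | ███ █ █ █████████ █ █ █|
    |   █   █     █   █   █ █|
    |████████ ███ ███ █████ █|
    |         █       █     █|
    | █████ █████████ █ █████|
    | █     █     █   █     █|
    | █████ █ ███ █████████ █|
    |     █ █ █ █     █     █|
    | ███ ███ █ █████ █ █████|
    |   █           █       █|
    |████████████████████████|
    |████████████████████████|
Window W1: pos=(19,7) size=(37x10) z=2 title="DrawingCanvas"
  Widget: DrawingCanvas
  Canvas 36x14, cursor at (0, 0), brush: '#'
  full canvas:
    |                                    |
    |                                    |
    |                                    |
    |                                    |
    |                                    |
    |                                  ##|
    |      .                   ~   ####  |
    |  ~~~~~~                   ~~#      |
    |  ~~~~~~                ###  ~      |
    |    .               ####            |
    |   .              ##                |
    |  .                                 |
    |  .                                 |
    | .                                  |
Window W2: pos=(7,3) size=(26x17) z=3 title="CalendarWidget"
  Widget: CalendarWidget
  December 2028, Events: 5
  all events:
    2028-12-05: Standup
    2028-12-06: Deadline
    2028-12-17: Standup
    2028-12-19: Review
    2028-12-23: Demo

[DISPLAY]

                                              
                                              
                                              
      ┏━━━━━━━━━━━━━━━━━━━━━━━━┓              
      ┃ CalendarWidget         ┃              
      ┠────────────────────────┨              
      ┃     December 2028      ┃              
      ┃Mo Tu We Th Fr Sa Su    ┃━━━━━━━━━━━━━━
      ┃             1  2  3    ┃s             
      ┃ 4  5*  6*  7  8  9 10  ┃──────────────
      ┃11 12 13 14 15 16 17*   ┃              
      ┃18 19* 20 21 22 23* 24  ┃              
      ┃25 26 27 28 29 30 31    ┃              
      ┃                        ┃              
      ┃                        ┃              
      ┃                        ┃              
      ┃                        ┃━━━━━━━━━━━━━━
      ┃                        ┃  █ ┃         
      ┃                        ┃█ ██┃         
      ┗━━━━━━━━━━━━━━━━━━━━━━━━┛  █ ┃         
                ┃ █████ █████████ █ ┃         
                ┃ █     █     █   █ ┃         
                ┗━━━━━━━━━━━━━━━━━━━┛         


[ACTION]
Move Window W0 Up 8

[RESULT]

                ┏━━━━━━━━━━━━━━━━━━━┓         
                ┃ ImageViewer       ┃         
                ┠───────────────────┨         
      ┏━━━━━━━━━━━━━━━━━━━━━━━━┓    ┃         
      ┃ CalendarWidget         ┃████┃         
      ┠────────────────────────┨█   ┃         
      ┃     December 2028      ┃█ █ ┃         
      ┃Mo Tu We Th Fr Sa Su    ┃━━━━━━━━━━━━━━
      ┃             1  2  3    ┃s             
      ┃ 4  5*  6*  7  8  9 10  ┃──────────────
      ┃11 12 13 14 15 16 17*   ┃              
      ┃18 19* 20 21 22 23* 24  ┃              
      ┃25 26 27 28 29 30 31    ┃              
      ┃                        ┃              
      ┃                        ┃              
      ┃                        ┃              
      ┃                        ┃━━━━━━━━━━━━━━
      ┃                        ┃              
      ┃                        ┃              
      ┗━━━━━━━━━━━━━━━━━━━━━━━━┛              
                                              
                                              
                                              


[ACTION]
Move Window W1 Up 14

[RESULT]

                ┏━┏━━━━━━━━━━━━━━━━━━━━━━━━━━━
                ┃ ┃ DrawingCanvas             
                ┠─┠───────────────────────────
      ┏━━━━━━━━━━━━━━━━━━━━━━━━┓              
      ┃ CalendarWidget         ┃              
      ┠────────────────────────┨              
      ┃     December 2028      ┃              
      ┃Mo Tu We Th Fr Sa Su    ┃              
      ┃             1  2  3    ┃              
      ┃ 4  5*  6*  7  8  9 10  ┃━━━━━━━━━━━━━━
      ┃11 12 13 14 15 16 17*   ┃█ ██┃         
      ┃18 19* 20 21 22 23* 24  ┃  █ ┃         
      ┃25 26 27 28 29 30 31    ┃█ █ ┃         
      ┃                        ┃  █ ┃         
      ┃                        ┃━━━━┛         
      ┃                        ┃              
      ┃                        ┃              
      ┃                        ┃              
      ┃                        ┃              
      ┗━━━━━━━━━━━━━━━━━━━━━━━━┛              
                                              
                                              
                                              


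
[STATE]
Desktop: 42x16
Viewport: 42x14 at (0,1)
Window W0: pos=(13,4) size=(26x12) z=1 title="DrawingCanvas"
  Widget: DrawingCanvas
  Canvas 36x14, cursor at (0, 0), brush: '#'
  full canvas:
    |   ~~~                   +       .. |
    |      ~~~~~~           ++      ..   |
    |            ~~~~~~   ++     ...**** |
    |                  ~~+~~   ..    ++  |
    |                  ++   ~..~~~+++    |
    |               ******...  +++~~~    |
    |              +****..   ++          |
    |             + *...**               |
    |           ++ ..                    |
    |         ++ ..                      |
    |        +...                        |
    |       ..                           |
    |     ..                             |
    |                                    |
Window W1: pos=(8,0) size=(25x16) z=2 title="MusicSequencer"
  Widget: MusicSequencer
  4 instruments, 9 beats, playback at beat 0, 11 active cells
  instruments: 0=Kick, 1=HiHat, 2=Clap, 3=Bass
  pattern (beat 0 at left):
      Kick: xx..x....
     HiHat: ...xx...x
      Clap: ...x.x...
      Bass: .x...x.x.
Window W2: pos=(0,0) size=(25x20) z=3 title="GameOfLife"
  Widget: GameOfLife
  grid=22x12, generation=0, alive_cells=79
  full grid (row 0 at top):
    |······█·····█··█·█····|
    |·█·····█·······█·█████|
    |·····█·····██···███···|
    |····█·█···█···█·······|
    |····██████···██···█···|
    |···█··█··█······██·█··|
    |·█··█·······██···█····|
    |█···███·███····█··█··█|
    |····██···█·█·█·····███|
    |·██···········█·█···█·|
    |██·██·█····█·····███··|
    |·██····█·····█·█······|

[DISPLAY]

┃ GameOfLife            ┃       ┃         
┠───────────────────────┨───────┨         
┃Gen: 0                 ┃       ┃         
┃······█·····█··█·█···· ┃       ┃━━━━━┓   
┃·█·····█·······█·█████ ┃       ┃     ┃   
┃·····█·····██···███··· ┃       ┃─────┨   
┃····█·█···█···█······· ┃       ┃     ┃   
┃····██████···██···█··· ┃       ┃    +┃   
┃···█··█··█······██·█·· ┃       ┃  ++ ┃   
┃·█··█·······██···█···· ┃       ┃~+~~ ┃   
┃█···███·███····█··█··█ ┃       ┃+   ~┃   
┃····██···█·█·█·····███ ┃       ┃**...┃   
┃·██···········█·█···█· ┃       ┃..   ┃   
┃██·██·█····█·····███·· ┃       ┃**   ┃   


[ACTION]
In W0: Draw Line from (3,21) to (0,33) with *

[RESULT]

┃ GameOfLife            ┃       ┃         
┠───────────────────────┨───────┨         
┃Gen: 0                 ┃       ┃         
┃······█·····█··█·█···· ┃       ┃━━━━━┓   
┃·█·····█·······█·█████ ┃       ┃     ┃   
┃·····█·····██···███··· ┃       ┃─────┨   
┃····█·█···█···█······· ┃       ┃     ┃   
┃····██████···██···█··· ┃       ┃    +┃   
┃···█··█··█······██·█·· ┃       ┃  ++ ┃   
┃·█··█·······██···█···· ┃       ┃~+***┃   
┃█···███·███····█··█··█ ┃       ┃+   ~┃   
┃····██···█·█·█·····███ ┃       ┃**...┃   
┃·██···········█·█···█· ┃       ┃..   ┃   
┃██·██·█····█·····███·· ┃       ┃**   ┃   


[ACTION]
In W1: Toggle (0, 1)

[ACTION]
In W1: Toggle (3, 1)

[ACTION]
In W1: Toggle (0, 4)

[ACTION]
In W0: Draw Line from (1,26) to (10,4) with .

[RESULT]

┃ GameOfLife            ┃       ┃         
┠───────────────────────┨───────┨         
┃Gen: 0                 ┃       ┃         
┃······█·····█··█·█···· ┃       ┃━━━━━┓   
┃·█·····█·······█·█████ ┃       ┃     ┃   
┃·····█·····██···███··· ┃       ┃─────┨   
┃····█·█···█···█······· ┃       ┃     ┃   
┃····██████···██···█··· ┃       ┃    +┃   
┃···█··█··█······██·█·· ┃       ┃  ++.┃   
┃·█··█·······██···█···· ┃       ┃~...*┃   
┃█···███·███····█··█··█ ┃       ┃.   ~┃   
┃····██···█·█·█·····███ ┃       ┃**...┃   
┃·██···········█·█···█· ┃       ┃..   ┃   
┃██·██·█····█·····███·· ┃       ┃**   ┃   


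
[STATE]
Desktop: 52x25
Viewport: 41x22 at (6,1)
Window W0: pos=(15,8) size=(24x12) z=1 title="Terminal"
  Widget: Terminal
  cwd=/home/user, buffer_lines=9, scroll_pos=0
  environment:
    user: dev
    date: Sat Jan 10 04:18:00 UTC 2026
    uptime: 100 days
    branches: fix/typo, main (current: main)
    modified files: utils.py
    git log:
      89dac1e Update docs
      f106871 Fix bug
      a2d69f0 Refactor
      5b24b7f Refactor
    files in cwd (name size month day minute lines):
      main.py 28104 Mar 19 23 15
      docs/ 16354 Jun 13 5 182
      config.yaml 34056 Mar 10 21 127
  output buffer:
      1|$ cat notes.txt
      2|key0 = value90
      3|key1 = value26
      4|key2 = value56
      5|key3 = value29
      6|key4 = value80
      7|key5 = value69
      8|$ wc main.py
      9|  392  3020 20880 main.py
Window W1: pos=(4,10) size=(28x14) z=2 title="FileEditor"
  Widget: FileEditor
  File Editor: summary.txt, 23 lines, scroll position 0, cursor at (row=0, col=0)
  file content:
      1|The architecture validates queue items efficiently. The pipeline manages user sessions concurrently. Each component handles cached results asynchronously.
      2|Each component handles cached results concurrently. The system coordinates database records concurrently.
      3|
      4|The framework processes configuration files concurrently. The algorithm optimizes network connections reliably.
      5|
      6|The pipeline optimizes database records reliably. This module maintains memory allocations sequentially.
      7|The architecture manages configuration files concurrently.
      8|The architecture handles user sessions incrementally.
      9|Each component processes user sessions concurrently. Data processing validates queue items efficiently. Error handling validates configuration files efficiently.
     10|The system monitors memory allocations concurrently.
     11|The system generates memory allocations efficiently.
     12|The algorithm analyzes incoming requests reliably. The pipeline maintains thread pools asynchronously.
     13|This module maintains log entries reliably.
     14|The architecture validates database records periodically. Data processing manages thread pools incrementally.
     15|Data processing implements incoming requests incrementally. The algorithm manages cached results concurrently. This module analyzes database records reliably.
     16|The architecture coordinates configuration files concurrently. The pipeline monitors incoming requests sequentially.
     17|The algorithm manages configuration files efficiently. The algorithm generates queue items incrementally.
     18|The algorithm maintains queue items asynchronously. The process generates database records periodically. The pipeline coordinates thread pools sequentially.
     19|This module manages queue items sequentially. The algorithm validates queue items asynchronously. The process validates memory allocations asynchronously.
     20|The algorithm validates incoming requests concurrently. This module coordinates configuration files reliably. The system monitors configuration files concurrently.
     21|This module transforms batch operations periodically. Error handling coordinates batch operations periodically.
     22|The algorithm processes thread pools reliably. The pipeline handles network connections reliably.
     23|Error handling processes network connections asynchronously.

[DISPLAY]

                                         
                                         
                                         
                                         
                                         
                                         
                                         
         ┏━━━━━━━━━━━━━━━━━━━━━━┓        
         ┃ Terminal             ┃        
━━━━━━━━━━━━━━━━━━━━━━━━━┓──────┨        
FileEditor               ┃      ┃        
─────────────────────────┨      ┃        
he architecture validate▲┃      ┃        
ach component handles ca█┃      ┃        
                        ░┃      ┃        
he framework processes c░┃      ┃        
                        ░┃      ┃        
he pipeline optimizes da░┃      ┃        
he architecture manages ░┃━━━━━━┛        
he architecture handles ░┃               
ach component processes ░┃               
he system monitors memor▼┃               


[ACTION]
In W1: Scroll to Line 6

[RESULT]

                                         
                                         
                                         
                                         
                                         
                                         
                                         
         ┏━━━━━━━━━━━━━━━━━━━━━━┓        
         ┃ Terminal             ┃        
━━━━━━━━━━━━━━━━━━━━━━━━━┓──────┨        
FileEditor               ┃      ┃        
─────────────────────────┨      ┃        
he pipeline optimizes da▲┃      ┃        
he architecture manages ░┃      ┃        
he architecture handles ░┃      ┃        
ach component processes ░┃      ┃        
he system monitors memor█┃      ┃        
he system generates memo░┃      ┃        
he algorithm analyzes in░┃━━━━━━┛        
his module maintains log░┃               
he architecture validate░┃               
ata processing implement▼┃               


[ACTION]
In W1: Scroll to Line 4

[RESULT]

                                         
                                         
                                         
                                         
                                         
                                         
                                         
         ┏━━━━━━━━━━━━━━━━━━━━━━┓        
         ┃ Terminal             ┃        
━━━━━━━━━━━━━━━━━━━━━━━━━┓──────┨        
FileEditor               ┃      ┃        
─────────────────────────┨      ┃        
he framework processes c▲┃      ┃        
                        ░┃      ┃        
he pipeline optimizes da█┃      ┃        
he architecture manages ░┃      ┃        
he architecture handles ░┃      ┃        
ach component processes ░┃      ┃        
he system monitors memor░┃━━━━━━┛        
he system generates memo░┃               
he algorithm analyzes in░┃               
his module maintains log▼┃               


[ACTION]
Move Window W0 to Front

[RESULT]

                                         
                                         
                                         
                                         
                                         
                                         
                                         
         ┏━━━━━━━━━━━━━━━━━━━━━━┓        
         ┃ Terminal             ┃        
━━━━━━━━━┠──────────────────────┨        
FileEdito┃$ cat notes.txt       ┃        
─────────┃key0 = value90        ┃        
he framew┃key1 = value26        ┃        
         ┃key2 = value56        ┃        
he pipeli┃key3 = value29        ┃        
he archit┃key4 = value80        ┃        
he archit┃key5 = value69        ┃        
ach compo┃$ wc main.py          ┃        
he system┗━━━━━━━━━━━━━━━━━━━━━━┛        
he system generates memo░┃               
he algorithm analyzes in░┃               
his module maintains log▼┃               
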